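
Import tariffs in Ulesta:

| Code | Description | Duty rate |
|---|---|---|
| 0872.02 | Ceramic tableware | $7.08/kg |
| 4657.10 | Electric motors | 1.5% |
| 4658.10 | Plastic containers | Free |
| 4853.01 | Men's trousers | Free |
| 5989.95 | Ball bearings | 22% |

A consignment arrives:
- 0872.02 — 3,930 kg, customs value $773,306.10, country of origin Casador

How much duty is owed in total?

$27,824.40

Line 1 (0872.02, Casador, 3,930 kg, $773,306.10):
Base rate for 0872.02 is $7.08/kg.
Duty = 3,930 × $7.08 = $27,824.40.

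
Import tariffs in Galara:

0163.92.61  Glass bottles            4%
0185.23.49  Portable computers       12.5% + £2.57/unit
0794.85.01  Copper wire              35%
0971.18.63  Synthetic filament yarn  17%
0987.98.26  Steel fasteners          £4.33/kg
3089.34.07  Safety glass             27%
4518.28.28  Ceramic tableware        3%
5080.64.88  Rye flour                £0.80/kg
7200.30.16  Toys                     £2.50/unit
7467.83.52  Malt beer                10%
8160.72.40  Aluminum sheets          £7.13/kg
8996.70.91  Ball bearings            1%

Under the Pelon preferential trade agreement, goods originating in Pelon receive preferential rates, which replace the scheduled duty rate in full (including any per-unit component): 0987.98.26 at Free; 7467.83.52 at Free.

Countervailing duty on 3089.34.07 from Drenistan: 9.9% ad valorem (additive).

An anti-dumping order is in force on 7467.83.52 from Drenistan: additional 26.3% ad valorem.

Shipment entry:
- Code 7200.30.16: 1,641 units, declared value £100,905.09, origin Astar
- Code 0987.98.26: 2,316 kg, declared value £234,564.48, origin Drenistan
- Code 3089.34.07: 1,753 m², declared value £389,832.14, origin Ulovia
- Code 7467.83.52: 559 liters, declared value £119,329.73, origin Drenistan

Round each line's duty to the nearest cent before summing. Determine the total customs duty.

Line 1 (7200.30.16, Astar, 1,641 units, £100,905.09):
Base rate for 7200.30.16 is £2.50/unit.
Duty = 1,641 × £2.50 = £4,102.50.
Line 2 (0987.98.26, Drenistan, 2,316 kg, £234,564.48):
Base rate for 0987.98.26 is £4.33/kg.
0987.98.26 has an FTA preferential rate, but origin Drenistan is not Pelon; base rate stands.
Duty = 2,316 × £4.33 = £10,028.28.
Line 3 (3089.34.07, Ulovia, 1,753 m², £389,832.14):
Base rate for 3089.34.07 is 27%.
The additional-duty order on 3089.34.07 targets Drenistan, not Ulovia; it does not apply.
Duty = £389,832.14 × 27% = £105,254.68.
Line 4 (7467.83.52, Drenistan, 559 liters, £119,329.73):
Base rate for 7467.83.52 is 10%.
7467.83.52 has an FTA preferential rate, but origin Drenistan is not Pelon; base rate stands.
Additional duty on 7467.83.52 from Drenistan: +26.3%. Applied ad valorem rate: 10% + 26.3% = 36.3%.
Duty = £119,329.73 × 36.3% = £43,316.69.
Total = £4,102.50 + £10,028.28 + £105,254.68 + £43,316.69 = £162,702.15.

£162,702.15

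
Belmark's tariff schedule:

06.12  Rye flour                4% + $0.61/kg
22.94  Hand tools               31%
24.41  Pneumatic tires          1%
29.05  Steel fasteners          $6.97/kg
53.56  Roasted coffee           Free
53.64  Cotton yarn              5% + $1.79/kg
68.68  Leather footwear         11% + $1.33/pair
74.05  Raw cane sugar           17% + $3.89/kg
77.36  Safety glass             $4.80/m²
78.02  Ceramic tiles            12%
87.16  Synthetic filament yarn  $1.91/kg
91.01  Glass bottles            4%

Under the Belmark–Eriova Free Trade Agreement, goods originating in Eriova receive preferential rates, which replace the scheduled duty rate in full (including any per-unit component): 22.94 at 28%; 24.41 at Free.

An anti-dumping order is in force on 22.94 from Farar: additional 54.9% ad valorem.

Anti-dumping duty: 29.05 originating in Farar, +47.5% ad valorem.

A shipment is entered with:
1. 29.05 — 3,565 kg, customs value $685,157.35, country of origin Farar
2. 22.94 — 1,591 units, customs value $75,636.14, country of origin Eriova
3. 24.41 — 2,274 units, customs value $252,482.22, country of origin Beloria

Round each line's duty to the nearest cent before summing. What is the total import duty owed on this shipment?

Line 1 (29.05, Farar, 3,565 kg, $685,157.35):
Base rate for 29.05 is $6.97/kg.
Additional duty on 29.05 from Farar: +47.5% ad valorem. Applied ad valorem rate = 47.5%.
Duty = $685,157.35 × 47.5% + 3,565 × $6.97 = $350,297.79.
Line 2 (22.94, Eriova, 1,591 units, $75,636.14):
Base rate for 22.94 is 31%.
Origin Eriova qualifies under the Belmark–Eriova agreement and 22.94 is covered: preferential rate 28% applies instead.
The additional-duty order on 22.94 targets Farar, not Eriova; it does not apply.
Duty = $75,636.14 × 28% = $21,178.12.
Line 3 (24.41, Beloria, 2,274 units, $252,482.22):
Base rate for 24.41 is 1%.
24.41 has an FTA preferential rate, but origin Beloria is not Eriova; base rate stands.
Duty = $252,482.22 × 1% = $2,524.82.
Total = $350,297.79 + $21,178.12 + $2,524.82 = $374,000.73.

$374,000.73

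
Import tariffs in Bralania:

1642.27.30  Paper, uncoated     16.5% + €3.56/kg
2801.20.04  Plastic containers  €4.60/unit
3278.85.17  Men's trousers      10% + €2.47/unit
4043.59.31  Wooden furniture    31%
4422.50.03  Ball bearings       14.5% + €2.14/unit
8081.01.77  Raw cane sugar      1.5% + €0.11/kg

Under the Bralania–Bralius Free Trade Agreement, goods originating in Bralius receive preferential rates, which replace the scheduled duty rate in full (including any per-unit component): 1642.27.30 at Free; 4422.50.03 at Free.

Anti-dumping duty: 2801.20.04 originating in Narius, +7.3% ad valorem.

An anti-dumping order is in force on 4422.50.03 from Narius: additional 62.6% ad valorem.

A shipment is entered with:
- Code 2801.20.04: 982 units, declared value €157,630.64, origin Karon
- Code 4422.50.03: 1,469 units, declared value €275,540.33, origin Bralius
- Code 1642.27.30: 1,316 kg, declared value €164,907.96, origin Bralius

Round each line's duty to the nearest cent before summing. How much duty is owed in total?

Line 1 (2801.20.04, Karon, 982 units, €157,630.64):
Base rate for 2801.20.04 is €4.60/unit.
The additional-duty order on 2801.20.04 targets Narius, not Karon; it does not apply.
Duty = 982 × €4.60 = €4,517.20.
Line 2 (4422.50.03, Bralius, 1,469 units, €275,540.33):
Base rate for 4422.50.03 is 14.5% + €2.14/unit.
Origin Bralius qualifies under the Bralania–Bralius agreement and 4422.50.03 is covered: preferential rate Free applies instead.
The additional-duty order on 4422.50.03 targets Narius, not Bralius; it does not apply.
Duty = €275,540.33 × 0% = €0.00.
Line 3 (1642.27.30, Bralius, 1,316 kg, €164,907.96):
Base rate for 1642.27.30 is 16.5% + €3.56/kg.
Origin Bralius qualifies under the Bralania–Bralius agreement and 1642.27.30 is covered: preferential rate Free applies instead.
Duty = €164,907.96 × 0% = €0.00.
Total = €4,517.20 + €0.00 + €0.00 = €4,517.20.

€4,517.20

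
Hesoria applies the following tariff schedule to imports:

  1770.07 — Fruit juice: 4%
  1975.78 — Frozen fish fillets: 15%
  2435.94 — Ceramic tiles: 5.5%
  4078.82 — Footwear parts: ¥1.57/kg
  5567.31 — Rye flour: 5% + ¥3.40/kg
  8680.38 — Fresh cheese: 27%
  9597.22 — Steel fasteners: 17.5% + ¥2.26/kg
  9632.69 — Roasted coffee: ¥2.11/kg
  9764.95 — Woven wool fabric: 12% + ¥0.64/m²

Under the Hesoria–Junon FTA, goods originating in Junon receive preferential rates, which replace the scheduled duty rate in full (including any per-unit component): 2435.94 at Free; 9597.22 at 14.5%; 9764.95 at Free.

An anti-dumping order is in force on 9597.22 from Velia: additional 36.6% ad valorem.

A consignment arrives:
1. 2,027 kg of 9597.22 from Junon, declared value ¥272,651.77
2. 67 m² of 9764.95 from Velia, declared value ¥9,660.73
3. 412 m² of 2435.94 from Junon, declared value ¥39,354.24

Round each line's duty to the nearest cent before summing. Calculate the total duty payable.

¥40,736.68

Line 1 (9597.22, Junon, 2,027 kg, ¥272,651.77):
Base rate for 9597.22 is 17.5% + ¥2.26/kg.
Origin Junon qualifies under the Hesoria–Junon agreement and 9597.22 is covered: preferential rate 14.5% applies instead.
The additional-duty order on 9597.22 targets Velia, not Junon; it does not apply.
Duty = ¥272,651.77 × 14.5% = ¥39,534.51.
Line 2 (9764.95, Velia, 67 m², ¥9,660.73):
Base rate for 9764.95 is 12% + ¥0.64/m².
9764.95 has an FTA preferential rate, but origin Velia is not Junon; base rate stands.
Duty = ¥9,660.73 × 12% + 67 × ¥0.64 = ¥1,202.17.
Line 3 (2435.94, Junon, 412 m², ¥39,354.24):
Base rate for 2435.94 is 5.5%.
Origin Junon qualifies under the Hesoria–Junon agreement and 2435.94 is covered: preferential rate Free applies instead.
Duty = ¥39,354.24 × 0% = ¥0.00.
Total = ¥39,534.51 + ¥1,202.17 + ¥0.00 = ¥40,736.68.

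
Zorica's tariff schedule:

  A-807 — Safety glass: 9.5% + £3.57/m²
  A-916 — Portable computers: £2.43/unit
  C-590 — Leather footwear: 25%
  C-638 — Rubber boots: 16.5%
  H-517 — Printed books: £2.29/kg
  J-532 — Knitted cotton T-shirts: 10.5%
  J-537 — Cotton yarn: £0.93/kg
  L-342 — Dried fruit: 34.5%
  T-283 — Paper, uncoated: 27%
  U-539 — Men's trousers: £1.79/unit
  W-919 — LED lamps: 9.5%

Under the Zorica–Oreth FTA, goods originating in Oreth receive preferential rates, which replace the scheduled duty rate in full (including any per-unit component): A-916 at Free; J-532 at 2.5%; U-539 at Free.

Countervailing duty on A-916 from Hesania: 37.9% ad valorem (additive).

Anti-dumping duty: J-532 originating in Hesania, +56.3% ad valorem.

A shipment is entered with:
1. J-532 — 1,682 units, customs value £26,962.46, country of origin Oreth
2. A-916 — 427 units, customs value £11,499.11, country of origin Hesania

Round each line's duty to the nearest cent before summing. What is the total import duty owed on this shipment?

£6,069.83

Line 1 (J-532, Oreth, 1,682 units, £26,962.46):
Base rate for J-532 is 10.5%.
Origin Oreth qualifies under the Zorica–Oreth agreement and J-532 is covered: preferential rate 2.5% applies instead.
The additional-duty order on J-532 targets Hesania, not Oreth; it does not apply.
Duty = £26,962.46 × 2.5% = £674.06.
Line 2 (A-916, Hesania, 427 units, £11,499.11):
Base rate for A-916 is £2.43/unit.
A-916 has an FTA preferential rate, but origin Hesania is not Oreth; base rate stands.
Additional duty on A-916 from Hesania: +37.9% ad valorem. Applied ad valorem rate = 37.9%.
Duty = £11,499.11 × 37.9% + 427 × £2.43 = £5,395.77.
Total = £674.06 + £5,395.77 = £6,069.83.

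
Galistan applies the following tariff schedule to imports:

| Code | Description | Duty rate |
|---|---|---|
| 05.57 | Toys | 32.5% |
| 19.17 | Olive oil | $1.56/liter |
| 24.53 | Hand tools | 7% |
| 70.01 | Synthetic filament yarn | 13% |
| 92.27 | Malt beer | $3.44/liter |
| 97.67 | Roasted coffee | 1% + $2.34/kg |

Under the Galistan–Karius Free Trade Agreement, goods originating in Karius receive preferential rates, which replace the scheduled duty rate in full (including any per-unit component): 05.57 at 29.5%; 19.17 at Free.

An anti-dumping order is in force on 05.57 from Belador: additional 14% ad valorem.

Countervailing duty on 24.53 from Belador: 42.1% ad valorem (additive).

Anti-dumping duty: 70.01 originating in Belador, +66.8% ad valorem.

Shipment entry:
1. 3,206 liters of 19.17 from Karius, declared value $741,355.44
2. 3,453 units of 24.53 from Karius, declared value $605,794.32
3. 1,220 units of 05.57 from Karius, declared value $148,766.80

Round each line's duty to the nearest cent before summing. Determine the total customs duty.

$86,291.81

Line 1 (19.17, Karius, 3,206 liters, $741,355.44):
Base rate for 19.17 is $1.56/liter.
Origin Karius qualifies under the Galistan–Karius agreement and 19.17 is covered: preferential rate Free applies instead.
Duty = $741,355.44 × 0% = $0.00.
Line 2 (24.53, Karius, 3,453 units, $605,794.32):
Base rate for 24.53 is 7%.
Origin Karius is the FTA partner but 24.53 is not on the preference list; base rate stands.
The additional-duty order on 24.53 targets Belador, not Karius; it does not apply.
Duty = $605,794.32 × 7% = $42,405.60.
Line 3 (05.57, Karius, 1,220 units, $148,766.80):
Base rate for 05.57 is 32.5%.
Origin Karius qualifies under the Galistan–Karius agreement and 05.57 is covered: preferential rate 29.5% applies instead.
The additional-duty order on 05.57 targets Belador, not Karius; it does not apply.
Duty = $148,766.80 × 29.5% = $43,886.21.
Total = $0.00 + $42,405.60 + $43,886.21 = $86,291.81.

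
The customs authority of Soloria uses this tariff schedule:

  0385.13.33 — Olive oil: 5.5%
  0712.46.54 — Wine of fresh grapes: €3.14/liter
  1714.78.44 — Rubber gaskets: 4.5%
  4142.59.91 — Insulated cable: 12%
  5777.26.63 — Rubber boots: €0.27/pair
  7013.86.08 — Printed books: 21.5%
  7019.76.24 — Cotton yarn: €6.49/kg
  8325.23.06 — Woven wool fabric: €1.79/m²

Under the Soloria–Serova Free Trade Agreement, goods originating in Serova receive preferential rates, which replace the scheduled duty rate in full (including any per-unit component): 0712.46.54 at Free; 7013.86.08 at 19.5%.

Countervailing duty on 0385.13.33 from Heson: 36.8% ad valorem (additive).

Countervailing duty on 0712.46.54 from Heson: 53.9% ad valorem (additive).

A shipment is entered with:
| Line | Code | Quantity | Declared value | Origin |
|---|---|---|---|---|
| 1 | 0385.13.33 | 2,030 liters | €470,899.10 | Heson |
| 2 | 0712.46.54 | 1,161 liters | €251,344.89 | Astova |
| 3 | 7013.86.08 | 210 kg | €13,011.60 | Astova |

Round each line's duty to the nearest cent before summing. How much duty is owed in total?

Line 1 (0385.13.33, Heson, 2,030 liters, €470,899.10):
Base rate for 0385.13.33 is 5.5%.
Additional duty on 0385.13.33 from Heson: +36.8%. Applied ad valorem rate: 5.5% + 36.8% = 42.3%.
Duty = €470,899.10 × 42.3% = €199,190.32.
Line 2 (0712.46.54, Astova, 1,161 liters, €251,344.89):
Base rate for 0712.46.54 is €3.14/liter.
0712.46.54 has an FTA preferential rate, but origin Astova is not Serova; base rate stands.
The additional-duty order on 0712.46.54 targets Heson, not Astova; it does not apply.
Duty = 1,161 × €3.14 = €3,645.54.
Line 3 (7013.86.08, Astova, 210 kg, €13,011.60):
Base rate for 7013.86.08 is 21.5%.
7013.86.08 has an FTA preferential rate, but origin Astova is not Serova; base rate stands.
Duty = €13,011.60 × 21.5% = €2,797.49.
Total = €199,190.32 + €3,645.54 + €2,797.49 = €205,633.35.

€205,633.35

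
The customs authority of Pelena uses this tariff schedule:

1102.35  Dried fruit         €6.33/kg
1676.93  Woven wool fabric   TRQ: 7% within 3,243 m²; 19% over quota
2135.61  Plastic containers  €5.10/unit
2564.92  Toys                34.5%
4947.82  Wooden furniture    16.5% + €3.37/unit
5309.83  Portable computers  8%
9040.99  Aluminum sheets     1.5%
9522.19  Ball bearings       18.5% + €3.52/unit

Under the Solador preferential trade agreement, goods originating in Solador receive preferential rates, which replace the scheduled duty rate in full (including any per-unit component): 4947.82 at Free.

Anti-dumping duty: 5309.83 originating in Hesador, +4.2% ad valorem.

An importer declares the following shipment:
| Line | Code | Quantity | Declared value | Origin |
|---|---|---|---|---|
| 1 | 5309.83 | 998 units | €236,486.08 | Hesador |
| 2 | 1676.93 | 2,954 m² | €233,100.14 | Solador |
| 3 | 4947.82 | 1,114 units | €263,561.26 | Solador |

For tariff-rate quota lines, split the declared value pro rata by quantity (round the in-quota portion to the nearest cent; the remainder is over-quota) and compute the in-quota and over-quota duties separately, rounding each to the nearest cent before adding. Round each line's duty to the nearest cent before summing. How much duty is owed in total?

€45,168.31

Line 1 (5309.83, Hesador, 998 units, €236,486.08):
Base rate for 5309.83 is 8%.
Additional duty on 5309.83 from Hesador: +4.2%. Applied ad valorem rate: 8% + 4.2% = 12.2%.
Duty = €236,486.08 × 12.2% = €28,851.30.
Line 2 (1676.93, Solador, 2,954 m², €233,100.14):
Code 1676.93 is under a tariff-rate quota (threshold 3,243 m²). Quantity 2,954 m² is within the quota, so the in-quota rate 7% applies to the full value.
Duty = €233,100.14 × 7% = €16,317.01.
Line 3 (4947.82, Solador, 1,114 units, €263,561.26):
Base rate for 4947.82 is 16.5% + €3.37/unit.
Origin Solador qualifies under the Pelena–Solador agreement and 4947.82 is covered: preferential rate Free applies instead.
Duty = €263,561.26 × 0% = €0.00.
Total = €28,851.30 + €16,317.01 + €0.00 = €45,168.31.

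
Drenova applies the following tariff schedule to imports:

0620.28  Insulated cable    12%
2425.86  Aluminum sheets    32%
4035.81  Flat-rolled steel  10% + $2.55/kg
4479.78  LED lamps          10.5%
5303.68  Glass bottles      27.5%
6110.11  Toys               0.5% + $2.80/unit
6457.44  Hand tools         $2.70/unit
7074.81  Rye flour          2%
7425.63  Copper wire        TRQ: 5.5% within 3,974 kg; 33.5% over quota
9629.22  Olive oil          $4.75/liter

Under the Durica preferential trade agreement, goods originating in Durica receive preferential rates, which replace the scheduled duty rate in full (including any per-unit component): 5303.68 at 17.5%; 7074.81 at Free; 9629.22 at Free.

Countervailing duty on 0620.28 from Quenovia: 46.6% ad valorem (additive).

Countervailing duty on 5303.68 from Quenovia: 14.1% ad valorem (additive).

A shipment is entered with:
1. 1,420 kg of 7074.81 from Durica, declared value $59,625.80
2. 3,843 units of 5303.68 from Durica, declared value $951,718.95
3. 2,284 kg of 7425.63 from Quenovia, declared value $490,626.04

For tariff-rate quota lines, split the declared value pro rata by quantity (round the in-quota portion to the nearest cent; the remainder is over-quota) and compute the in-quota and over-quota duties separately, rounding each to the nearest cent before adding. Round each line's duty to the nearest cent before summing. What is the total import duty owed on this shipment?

$193,535.25

Line 1 (7074.81, Durica, 1,420 kg, $59,625.80):
Base rate for 7074.81 is 2%.
Origin Durica qualifies under the Drenova–Durica agreement and 7074.81 is covered: preferential rate Free applies instead.
Duty = $59,625.80 × 0% = $0.00.
Line 2 (5303.68, Durica, 3,843 units, $951,718.95):
Base rate for 5303.68 is 27.5%.
Origin Durica qualifies under the Drenova–Durica agreement and 5303.68 is covered: preferential rate 17.5% applies instead.
The additional-duty order on 5303.68 targets Quenovia, not Durica; it does not apply.
Duty = $951,718.95 × 17.5% = $166,550.82.
Line 3 (7425.63, Quenovia, 2,284 kg, $490,626.04):
Code 7425.63 is under a tariff-rate quota (threshold 3,974 kg). Quantity 2,284 kg is within the quota, so the in-quota rate 5.5% applies to the full value.
Duty = $490,626.04 × 5.5% = $26,984.43.
Total = $0.00 + $166,550.82 + $26,984.43 = $193,535.25.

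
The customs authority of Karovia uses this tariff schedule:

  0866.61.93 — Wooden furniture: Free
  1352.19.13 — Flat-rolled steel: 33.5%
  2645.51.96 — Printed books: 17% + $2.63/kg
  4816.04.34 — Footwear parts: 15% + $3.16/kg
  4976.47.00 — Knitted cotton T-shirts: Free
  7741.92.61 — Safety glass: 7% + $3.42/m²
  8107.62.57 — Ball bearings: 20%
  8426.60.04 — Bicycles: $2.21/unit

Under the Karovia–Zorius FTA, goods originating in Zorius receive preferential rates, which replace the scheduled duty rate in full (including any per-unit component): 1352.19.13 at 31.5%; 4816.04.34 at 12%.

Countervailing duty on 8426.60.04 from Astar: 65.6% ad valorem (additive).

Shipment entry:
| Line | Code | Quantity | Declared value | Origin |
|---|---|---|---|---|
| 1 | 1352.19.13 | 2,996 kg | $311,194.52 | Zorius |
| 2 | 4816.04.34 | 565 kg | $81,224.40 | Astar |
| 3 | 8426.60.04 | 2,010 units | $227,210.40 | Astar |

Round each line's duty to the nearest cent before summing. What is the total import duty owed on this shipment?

$265,487.45

Line 1 (1352.19.13, Zorius, 2,996 kg, $311,194.52):
Base rate for 1352.19.13 is 33.5%.
Origin Zorius qualifies under the Karovia–Zorius agreement and 1352.19.13 is covered: preferential rate 31.5% applies instead.
Duty = $311,194.52 × 31.5% = $98,026.27.
Line 2 (4816.04.34, Astar, 565 kg, $81,224.40):
Base rate for 4816.04.34 is 15% + $3.16/kg.
4816.04.34 has an FTA preferential rate, but origin Astar is not Zorius; base rate stands.
Duty = $81,224.40 × 15% + 565 × $3.16 = $13,969.06.
Line 3 (8426.60.04, Astar, 2,010 units, $227,210.40):
Base rate for 8426.60.04 is $2.21/unit.
Additional duty on 8426.60.04 from Astar: +65.6% ad valorem. Applied ad valorem rate = 65.6%.
Duty = $227,210.40 × 65.6% + 2,010 × $2.21 = $153,492.12.
Total = $98,026.27 + $13,969.06 + $153,492.12 = $265,487.45.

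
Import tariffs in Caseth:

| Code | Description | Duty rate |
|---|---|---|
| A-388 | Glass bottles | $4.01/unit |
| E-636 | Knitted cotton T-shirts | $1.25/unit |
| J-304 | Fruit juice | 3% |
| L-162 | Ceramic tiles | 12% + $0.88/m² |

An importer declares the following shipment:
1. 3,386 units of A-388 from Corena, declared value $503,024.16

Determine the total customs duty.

Line 1 (A-388, Corena, 3,386 units, $503,024.16):
Base rate for A-388 is $4.01/unit.
Duty = 3,386 × $4.01 = $13,577.86.

$13,577.86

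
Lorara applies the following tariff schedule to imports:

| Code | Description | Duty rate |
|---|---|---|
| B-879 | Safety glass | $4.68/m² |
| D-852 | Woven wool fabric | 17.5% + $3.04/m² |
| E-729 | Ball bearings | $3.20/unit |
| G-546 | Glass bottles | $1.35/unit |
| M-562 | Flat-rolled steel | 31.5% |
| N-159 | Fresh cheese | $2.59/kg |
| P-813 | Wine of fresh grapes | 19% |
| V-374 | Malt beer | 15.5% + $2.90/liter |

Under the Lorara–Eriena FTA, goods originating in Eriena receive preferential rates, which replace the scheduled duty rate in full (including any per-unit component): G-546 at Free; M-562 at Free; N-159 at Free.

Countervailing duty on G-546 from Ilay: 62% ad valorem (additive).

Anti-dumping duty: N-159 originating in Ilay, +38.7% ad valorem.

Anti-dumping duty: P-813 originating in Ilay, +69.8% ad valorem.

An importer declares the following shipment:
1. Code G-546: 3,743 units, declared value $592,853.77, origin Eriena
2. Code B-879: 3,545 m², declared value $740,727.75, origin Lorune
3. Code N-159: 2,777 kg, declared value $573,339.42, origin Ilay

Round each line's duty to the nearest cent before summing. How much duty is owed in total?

Line 1 (G-546, Eriena, 3,743 units, $592,853.77):
Base rate for G-546 is $1.35/unit.
Origin Eriena qualifies under the Lorara–Eriena agreement and G-546 is covered: preferential rate Free applies instead.
The additional-duty order on G-546 targets Ilay, not Eriena; it does not apply.
Duty = $592,853.77 × 0% = $0.00.
Line 2 (B-879, Lorune, 3,545 m², $740,727.75):
Base rate for B-879 is $4.68/m².
Duty = 3,545 × $4.68 = $16,590.60.
Line 3 (N-159, Ilay, 2,777 kg, $573,339.42):
Base rate for N-159 is $2.59/kg.
N-159 has an FTA preferential rate, but origin Ilay is not Eriena; base rate stands.
Additional duty on N-159 from Ilay: +38.7% ad valorem. Applied ad valorem rate = 38.7%.
Duty = $573,339.42 × 38.7% + 2,777 × $2.59 = $229,074.79.
Total = $0.00 + $16,590.60 + $229,074.79 = $245,665.39.

$245,665.39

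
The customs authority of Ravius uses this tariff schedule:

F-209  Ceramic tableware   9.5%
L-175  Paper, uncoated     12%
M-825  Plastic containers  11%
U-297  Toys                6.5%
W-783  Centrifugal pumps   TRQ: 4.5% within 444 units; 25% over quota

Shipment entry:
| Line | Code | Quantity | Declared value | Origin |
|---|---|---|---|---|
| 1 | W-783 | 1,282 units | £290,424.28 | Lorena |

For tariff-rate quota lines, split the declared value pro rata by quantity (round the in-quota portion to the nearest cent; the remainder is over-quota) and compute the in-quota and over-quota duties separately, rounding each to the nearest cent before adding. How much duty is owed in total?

£51,986.40

Line 1 (W-783, Lorena, 1,282 units, £290,424.28):
Code W-783 is under a tariff-rate quota (threshold 444 units). In-quota: 444 units at 4.5%; over-quota: 838 units at 25%.
Pro-rata value split: in-quota = £290,424.28 × 444/1,282 = £100,583.76; over-quota = £290,424.28 − £100,583.76 = £189,840.52.
In-quota duty = £100,583.76 × 4.5% = £4,526.27. Over-quota duty = £189,840.52 × 25% = £47,460.13.
Line duty = £4,526.27 + £47,460.13 = £51,986.40.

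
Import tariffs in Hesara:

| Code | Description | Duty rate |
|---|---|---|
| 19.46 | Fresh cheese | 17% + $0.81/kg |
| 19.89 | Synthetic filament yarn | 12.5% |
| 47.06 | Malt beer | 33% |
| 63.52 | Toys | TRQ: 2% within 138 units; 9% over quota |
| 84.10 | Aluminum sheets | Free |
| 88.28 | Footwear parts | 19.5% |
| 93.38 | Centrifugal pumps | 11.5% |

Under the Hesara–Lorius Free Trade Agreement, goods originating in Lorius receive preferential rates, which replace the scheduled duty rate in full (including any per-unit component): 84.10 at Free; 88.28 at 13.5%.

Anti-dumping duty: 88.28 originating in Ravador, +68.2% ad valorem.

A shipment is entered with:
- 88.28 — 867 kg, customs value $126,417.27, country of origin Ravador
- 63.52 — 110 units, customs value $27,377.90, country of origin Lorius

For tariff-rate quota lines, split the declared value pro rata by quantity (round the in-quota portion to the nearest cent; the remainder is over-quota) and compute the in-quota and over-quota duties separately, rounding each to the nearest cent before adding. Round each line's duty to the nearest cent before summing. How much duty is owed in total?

Line 1 (88.28, Ravador, 867 kg, $126,417.27):
Base rate for 88.28 is 19.5%.
88.28 has an FTA preferential rate, but origin Ravador is not Lorius; base rate stands.
Additional duty on 88.28 from Ravador: +68.2%. Applied ad valorem rate: 19.5% + 68.2% = 87.7%.
Duty = $126,417.27 × 87.7% = $110,867.95.
Line 2 (63.52, Lorius, 110 units, $27,377.90):
Code 63.52 is under a tariff-rate quota (threshold 138 units). Quantity 110 units is within the quota, so the in-quota rate 2% applies to the full value.
Duty = $27,377.90 × 2% = $547.56.
Total = $110,867.95 + $547.56 = $111,415.51.

$111,415.51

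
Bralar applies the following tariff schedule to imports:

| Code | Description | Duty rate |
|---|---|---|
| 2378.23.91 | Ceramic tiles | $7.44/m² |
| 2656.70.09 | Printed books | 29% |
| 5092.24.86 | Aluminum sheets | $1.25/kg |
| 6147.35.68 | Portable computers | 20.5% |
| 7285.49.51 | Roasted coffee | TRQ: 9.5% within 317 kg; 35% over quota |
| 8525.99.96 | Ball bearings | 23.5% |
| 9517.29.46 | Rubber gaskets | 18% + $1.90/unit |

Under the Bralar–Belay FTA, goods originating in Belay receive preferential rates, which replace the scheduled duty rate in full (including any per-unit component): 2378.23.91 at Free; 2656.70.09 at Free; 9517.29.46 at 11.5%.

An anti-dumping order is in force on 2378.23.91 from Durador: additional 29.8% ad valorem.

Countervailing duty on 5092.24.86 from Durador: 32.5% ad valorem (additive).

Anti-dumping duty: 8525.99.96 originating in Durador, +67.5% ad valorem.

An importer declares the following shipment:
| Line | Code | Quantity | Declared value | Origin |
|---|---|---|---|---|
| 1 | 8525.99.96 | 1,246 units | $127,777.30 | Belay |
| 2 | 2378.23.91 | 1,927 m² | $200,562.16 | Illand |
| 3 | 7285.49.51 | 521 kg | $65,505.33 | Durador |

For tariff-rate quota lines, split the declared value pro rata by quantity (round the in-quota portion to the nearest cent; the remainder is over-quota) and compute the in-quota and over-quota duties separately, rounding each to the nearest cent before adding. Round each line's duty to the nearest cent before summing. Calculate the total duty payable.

$57,128.03

Line 1 (8525.99.96, Belay, 1,246 units, $127,777.30):
Base rate for 8525.99.96 is 23.5%.
Origin Belay is the FTA partner but 8525.99.96 is not on the preference list; base rate stands.
The additional-duty order on 8525.99.96 targets Durador, not Belay; it does not apply.
Duty = $127,777.30 × 23.5% = $30,027.67.
Line 2 (2378.23.91, Illand, 1,927 m², $200,562.16):
Base rate for 2378.23.91 is $7.44/m².
2378.23.91 has an FTA preferential rate, but origin Illand is not Belay; base rate stands.
The additional-duty order on 2378.23.91 targets Durador, not Illand; it does not apply.
Duty = 1,927 × $7.44 = $14,336.88.
Line 3 (7285.49.51, Durador, 521 kg, $65,505.33):
Code 7285.49.51 is under a tariff-rate quota (threshold 317 kg). In-quota: 317 kg at 9.5%; over-quota: 204 kg at 35%.
Pro-rata value split: in-quota = $65,505.33 × 317/521 = $39,856.41; over-quota = $65,505.33 − $39,856.41 = $25,648.92.
In-quota duty = $39,856.41 × 9.5% = $3,786.36. Over-quota duty = $25,648.92 × 35% = $8,977.12.
Line duty = $3,786.36 + $8,977.12 = $12,763.48.
Total = $30,027.67 + $14,336.88 + $12,763.48 = $57,128.03.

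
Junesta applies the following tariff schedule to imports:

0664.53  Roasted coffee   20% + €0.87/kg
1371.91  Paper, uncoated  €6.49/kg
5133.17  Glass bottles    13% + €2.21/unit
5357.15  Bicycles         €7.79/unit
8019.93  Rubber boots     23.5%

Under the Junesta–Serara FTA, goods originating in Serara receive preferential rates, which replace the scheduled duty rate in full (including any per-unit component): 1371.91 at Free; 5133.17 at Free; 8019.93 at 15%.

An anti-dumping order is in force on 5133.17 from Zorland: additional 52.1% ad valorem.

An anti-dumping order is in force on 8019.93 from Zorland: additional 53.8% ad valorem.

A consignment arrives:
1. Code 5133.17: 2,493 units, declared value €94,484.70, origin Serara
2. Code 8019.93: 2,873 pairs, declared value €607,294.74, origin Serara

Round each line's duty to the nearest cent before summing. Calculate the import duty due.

Line 1 (5133.17, Serara, 2,493 units, €94,484.70):
Base rate for 5133.17 is 13% + €2.21/unit.
Origin Serara qualifies under the Junesta–Serara agreement and 5133.17 is covered: preferential rate Free applies instead.
The additional-duty order on 5133.17 targets Zorland, not Serara; it does not apply.
Duty = €94,484.70 × 0% = €0.00.
Line 2 (8019.93, Serara, 2,873 pairs, €607,294.74):
Base rate for 8019.93 is 23.5%.
Origin Serara qualifies under the Junesta–Serara agreement and 8019.93 is covered: preferential rate 15% applies instead.
The additional-duty order on 8019.93 targets Zorland, not Serara; it does not apply.
Duty = €607,294.74 × 15% = €91,094.21.
Total = €0.00 + €91,094.21 = €91,094.21.

€91,094.21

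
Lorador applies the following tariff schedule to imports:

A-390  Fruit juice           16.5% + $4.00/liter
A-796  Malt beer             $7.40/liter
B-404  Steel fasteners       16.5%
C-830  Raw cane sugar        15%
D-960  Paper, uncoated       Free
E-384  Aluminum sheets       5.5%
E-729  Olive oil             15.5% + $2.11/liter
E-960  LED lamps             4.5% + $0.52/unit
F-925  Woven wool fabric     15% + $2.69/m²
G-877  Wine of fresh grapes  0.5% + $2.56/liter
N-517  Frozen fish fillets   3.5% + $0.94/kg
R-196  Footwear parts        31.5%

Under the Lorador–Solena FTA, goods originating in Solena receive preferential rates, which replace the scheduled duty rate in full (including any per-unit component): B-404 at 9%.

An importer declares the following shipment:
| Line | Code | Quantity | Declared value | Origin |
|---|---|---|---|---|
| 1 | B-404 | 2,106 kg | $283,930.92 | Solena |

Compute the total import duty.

$25,553.78

Line 1 (B-404, Solena, 2,106 kg, $283,930.92):
Base rate for B-404 is 16.5%.
Origin Solena qualifies under the Lorador–Solena agreement and B-404 is covered: preferential rate 9% applies instead.
Duty = $283,930.92 × 9% = $25,553.78.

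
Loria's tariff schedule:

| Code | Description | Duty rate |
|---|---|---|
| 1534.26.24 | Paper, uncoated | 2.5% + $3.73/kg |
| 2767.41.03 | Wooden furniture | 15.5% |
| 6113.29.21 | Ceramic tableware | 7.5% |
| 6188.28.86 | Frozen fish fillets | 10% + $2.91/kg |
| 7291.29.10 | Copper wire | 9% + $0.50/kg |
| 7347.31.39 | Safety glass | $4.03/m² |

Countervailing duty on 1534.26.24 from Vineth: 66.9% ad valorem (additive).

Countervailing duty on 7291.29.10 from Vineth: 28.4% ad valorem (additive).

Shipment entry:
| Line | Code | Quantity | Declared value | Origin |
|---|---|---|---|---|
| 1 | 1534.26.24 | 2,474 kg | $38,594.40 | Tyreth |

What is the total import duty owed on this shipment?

$10,192.88

Line 1 (1534.26.24, Tyreth, 2,474 kg, $38,594.40):
Base rate for 1534.26.24 is 2.5% + $3.73/kg.
The additional-duty order on 1534.26.24 targets Vineth, not Tyreth; it does not apply.
Duty = $38,594.40 × 2.5% + 2,474 × $3.73 = $10,192.88.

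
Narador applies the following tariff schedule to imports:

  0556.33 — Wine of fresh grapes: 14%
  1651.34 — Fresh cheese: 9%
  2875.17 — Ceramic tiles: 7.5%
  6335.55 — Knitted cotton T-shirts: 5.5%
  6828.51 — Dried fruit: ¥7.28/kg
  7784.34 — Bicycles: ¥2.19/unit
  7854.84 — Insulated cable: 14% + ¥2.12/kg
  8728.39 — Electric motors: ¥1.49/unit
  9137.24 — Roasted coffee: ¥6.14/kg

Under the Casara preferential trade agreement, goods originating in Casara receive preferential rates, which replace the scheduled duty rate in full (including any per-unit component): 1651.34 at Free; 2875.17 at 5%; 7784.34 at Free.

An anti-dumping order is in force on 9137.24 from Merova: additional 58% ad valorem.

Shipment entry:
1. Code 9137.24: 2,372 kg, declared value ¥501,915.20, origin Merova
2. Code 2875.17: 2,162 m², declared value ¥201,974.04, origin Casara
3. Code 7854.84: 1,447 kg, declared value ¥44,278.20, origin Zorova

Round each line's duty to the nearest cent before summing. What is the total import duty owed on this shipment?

¥325,040.19

Line 1 (9137.24, Merova, 2,372 kg, ¥501,915.20):
Base rate for 9137.24 is ¥6.14/kg.
Additional duty on 9137.24 from Merova: +58% ad valorem. Applied ad valorem rate = 58%.
Duty = ¥501,915.20 × 58% + 2,372 × ¥6.14 = ¥305,674.90.
Line 2 (2875.17, Casara, 2,162 m², ¥201,974.04):
Base rate for 2875.17 is 7.5%.
Origin Casara qualifies under the Narador–Casara agreement and 2875.17 is covered: preferential rate 5% applies instead.
Duty = ¥201,974.04 × 5% = ¥10,098.70.
Line 3 (7854.84, Zorova, 1,447 kg, ¥44,278.20):
Base rate for 7854.84 is 14% + ¥2.12/kg.
Duty = ¥44,278.20 × 14% + 1,447 × ¥2.12 = ¥9,266.59.
Total = ¥305,674.90 + ¥10,098.70 + ¥9,266.59 = ¥325,040.19.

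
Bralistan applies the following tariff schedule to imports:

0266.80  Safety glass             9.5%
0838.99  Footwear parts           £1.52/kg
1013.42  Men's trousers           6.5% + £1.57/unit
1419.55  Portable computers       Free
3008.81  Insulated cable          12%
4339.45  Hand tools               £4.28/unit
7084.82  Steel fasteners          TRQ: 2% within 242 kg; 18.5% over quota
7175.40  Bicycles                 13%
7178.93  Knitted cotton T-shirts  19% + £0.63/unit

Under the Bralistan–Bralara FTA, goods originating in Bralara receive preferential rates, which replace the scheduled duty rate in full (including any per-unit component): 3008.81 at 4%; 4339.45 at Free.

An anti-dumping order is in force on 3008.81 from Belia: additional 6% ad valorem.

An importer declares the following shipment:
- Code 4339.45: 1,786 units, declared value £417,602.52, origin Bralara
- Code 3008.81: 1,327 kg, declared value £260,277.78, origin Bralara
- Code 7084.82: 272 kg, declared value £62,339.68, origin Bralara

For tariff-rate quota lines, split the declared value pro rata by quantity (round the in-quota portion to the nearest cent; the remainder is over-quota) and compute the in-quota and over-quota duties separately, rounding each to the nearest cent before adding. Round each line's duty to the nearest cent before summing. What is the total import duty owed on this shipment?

Line 1 (4339.45, Bralara, 1,786 units, £417,602.52):
Base rate for 4339.45 is £4.28/unit.
Origin Bralara qualifies under the Bralistan–Bralara agreement and 4339.45 is covered: preferential rate Free applies instead.
Duty = £417,602.52 × 0% = £0.00.
Line 2 (3008.81, Bralara, 1,327 kg, £260,277.78):
Base rate for 3008.81 is 12%.
Origin Bralara qualifies under the Bralistan–Bralara agreement and 3008.81 is covered: preferential rate 4% applies instead.
The additional-duty order on 3008.81 targets Belia, not Bralara; it does not apply.
Duty = £260,277.78 × 4% = £10,411.11.
Line 3 (7084.82, Bralara, 272 kg, £62,339.68):
Code 7084.82 is under a tariff-rate quota (threshold 242 kg). In-quota: 242 kg at 2%; over-quota: 30 kg at 18.5%.
Pro-rata value split: in-quota = £62,339.68 × 242/272 = £55,463.98; over-quota = £62,339.68 − £55,463.98 = £6,875.70.
In-quota duty = £55,463.98 × 2% = £1,109.28. Over-quota duty = £6,875.70 × 18.5% = £1,272.00.
Line duty = £1,109.28 + £1,272.00 = £2,381.28.
Total = £0.00 + £10,411.11 + £2,381.28 = £12,792.39.

£12,792.39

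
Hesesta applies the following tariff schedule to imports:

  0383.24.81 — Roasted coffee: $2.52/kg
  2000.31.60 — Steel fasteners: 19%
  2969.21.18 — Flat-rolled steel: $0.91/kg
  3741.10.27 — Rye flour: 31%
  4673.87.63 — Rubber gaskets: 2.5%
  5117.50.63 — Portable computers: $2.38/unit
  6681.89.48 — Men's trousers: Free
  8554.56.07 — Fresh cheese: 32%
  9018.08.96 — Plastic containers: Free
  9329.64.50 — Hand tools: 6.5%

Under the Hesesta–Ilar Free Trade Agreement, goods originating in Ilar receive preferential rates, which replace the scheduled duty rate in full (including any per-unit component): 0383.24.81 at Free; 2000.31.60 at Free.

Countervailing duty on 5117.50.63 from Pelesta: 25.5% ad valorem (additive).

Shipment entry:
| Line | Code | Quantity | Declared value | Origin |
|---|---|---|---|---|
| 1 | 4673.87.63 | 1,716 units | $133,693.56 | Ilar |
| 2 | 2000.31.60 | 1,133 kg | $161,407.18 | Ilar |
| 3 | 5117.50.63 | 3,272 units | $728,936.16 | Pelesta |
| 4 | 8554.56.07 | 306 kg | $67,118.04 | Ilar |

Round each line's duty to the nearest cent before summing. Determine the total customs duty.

$218,486.19

Line 1 (4673.87.63, Ilar, 1,716 units, $133,693.56):
Base rate for 4673.87.63 is 2.5%.
Origin Ilar is the FTA partner but 4673.87.63 is not on the preference list; base rate stands.
Duty = $133,693.56 × 2.5% = $3,342.34.
Line 2 (2000.31.60, Ilar, 1,133 kg, $161,407.18):
Base rate for 2000.31.60 is 19%.
Origin Ilar qualifies under the Hesesta–Ilar agreement and 2000.31.60 is covered: preferential rate Free applies instead.
Duty = $161,407.18 × 0% = $0.00.
Line 3 (5117.50.63, Pelesta, 3,272 units, $728,936.16):
Base rate for 5117.50.63 is $2.38/unit.
Additional duty on 5117.50.63 from Pelesta: +25.5% ad valorem. Applied ad valorem rate = 25.5%.
Duty = $728,936.16 × 25.5% + 3,272 × $2.38 = $193,666.08.
Line 4 (8554.56.07, Ilar, 306 kg, $67,118.04):
Base rate for 8554.56.07 is 32%.
Origin Ilar is the FTA partner but 8554.56.07 is not on the preference list; base rate stands.
Duty = $67,118.04 × 32% = $21,477.77.
Total = $3,342.34 + $0.00 + $193,666.08 + $21,477.77 = $218,486.19.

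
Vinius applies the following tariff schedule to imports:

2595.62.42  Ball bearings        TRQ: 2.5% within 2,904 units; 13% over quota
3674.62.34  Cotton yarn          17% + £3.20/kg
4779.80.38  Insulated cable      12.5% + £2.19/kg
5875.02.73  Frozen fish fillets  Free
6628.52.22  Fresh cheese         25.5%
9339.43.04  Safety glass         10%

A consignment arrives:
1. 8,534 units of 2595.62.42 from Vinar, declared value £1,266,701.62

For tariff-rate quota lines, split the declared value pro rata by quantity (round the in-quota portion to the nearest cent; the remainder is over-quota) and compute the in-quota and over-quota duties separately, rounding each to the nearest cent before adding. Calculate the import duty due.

Line 1 (2595.62.42, Vinar, 8,534 units, £1,266,701.62):
Code 2595.62.42 is under a tariff-rate quota (threshold 2,904 units). In-quota: 2,904 units at 2.5%; over-quota: 5,630 units at 13%.
Pro-rata value split: in-quota = £1,266,701.62 × 2,904/8,534 = £431,040.72; over-quota = £1,266,701.62 − £431,040.72 = £835,660.90.
In-quota duty = £431,040.72 × 2.5% = £10,776.02. Over-quota duty = £835,660.90 × 13% = £108,635.92.
Line duty = £10,776.02 + £108,635.92 = £119,411.94.

£119,411.94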